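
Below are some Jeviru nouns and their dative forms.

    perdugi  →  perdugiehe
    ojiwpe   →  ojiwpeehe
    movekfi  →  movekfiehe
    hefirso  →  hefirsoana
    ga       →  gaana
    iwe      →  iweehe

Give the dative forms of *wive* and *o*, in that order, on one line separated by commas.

The alternation tracks the last vowel of the stem — -ehe when the last vowel of the stem is a front vowel (*perdugi*, *ojiwpe*, *movekfi*, *iwe*); -ana when the last vowel of the stem is a back vowel (*hefirso*, *ga*).
*wive*: last vowel = /e/, a front vowel → -ehe → *wiveehe*.
Since the last vowel of *o* is /o/ (a back vowel), it takes -ana, giving *oana*.

wiveehe, oana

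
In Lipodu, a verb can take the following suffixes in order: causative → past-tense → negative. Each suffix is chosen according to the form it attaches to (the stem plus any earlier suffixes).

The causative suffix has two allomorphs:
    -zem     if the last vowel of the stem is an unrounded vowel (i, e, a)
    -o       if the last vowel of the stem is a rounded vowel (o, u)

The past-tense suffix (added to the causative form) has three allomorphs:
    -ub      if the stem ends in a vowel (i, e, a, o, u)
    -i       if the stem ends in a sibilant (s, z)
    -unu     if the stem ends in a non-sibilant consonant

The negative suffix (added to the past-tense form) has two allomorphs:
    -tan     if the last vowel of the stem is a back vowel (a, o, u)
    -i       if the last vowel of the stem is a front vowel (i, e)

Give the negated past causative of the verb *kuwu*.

kuwuoubtan

The last vowel of *kuwu* is /u/, which is a rounded vowel, so the causative suffix is -o, giving *kuwuo*.
The causative form *kuwuo*: final sound = /o/, a vowel → -ub → *kuwuoub*.
The past-tense form *kuwuoub* — last vowel /u/ (a back vowel) → -tan → *kuwuoubtan*.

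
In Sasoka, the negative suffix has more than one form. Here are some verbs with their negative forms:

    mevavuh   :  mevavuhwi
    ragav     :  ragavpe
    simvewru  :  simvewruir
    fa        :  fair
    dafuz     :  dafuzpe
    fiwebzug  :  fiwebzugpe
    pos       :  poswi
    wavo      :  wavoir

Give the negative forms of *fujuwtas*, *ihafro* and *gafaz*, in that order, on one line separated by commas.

Looking at the final sound of each stem: -wi when the stem ends in a voiceless consonant (*mevavuh*, *pos*); -pe when the stem ends in a voiced consonant (*ragav*, *dafuz*, *fiwebzug*); -ir when the stem ends in a vowel (*simvewru*, *fa*, *wavo*).
*fujuwtas* — final sound /s/ (a voiceless consonant) → -wi → *fujuwtaswi*.
The final sound of *ihafro* is /o/, which is a vowel, so the suffix is -ir, giving *ihafroir*.
*gafaz*: final sound = /z/, a voiced consonant → -pe → *gafazpe*.

fujuwtaswi, ihafroir, gafazpe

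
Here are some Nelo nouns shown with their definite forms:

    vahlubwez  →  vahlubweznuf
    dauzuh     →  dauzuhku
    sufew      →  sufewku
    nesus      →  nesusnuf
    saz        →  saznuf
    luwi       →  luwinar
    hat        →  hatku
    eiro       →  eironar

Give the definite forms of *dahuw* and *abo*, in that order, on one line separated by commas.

The pattern is sibilance of the final sound: -nuf when the stem ends in a sibilant (*vahlubwez*, *nesus*, *saz*); -ku when the stem ends in a non-sibilant consonant (*dauzuh*, *sufew*, *hat*); -nar when the stem ends in a vowel (*luwi*, *eiro*).
*dahuw* — final sound /w/ (a non-sibilant consonant) → -ku → *dahuwku*.
Since the final sound of *abo* is /o/ (a vowel), it takes -nar, giving *abonar*.

dahuwku, abonar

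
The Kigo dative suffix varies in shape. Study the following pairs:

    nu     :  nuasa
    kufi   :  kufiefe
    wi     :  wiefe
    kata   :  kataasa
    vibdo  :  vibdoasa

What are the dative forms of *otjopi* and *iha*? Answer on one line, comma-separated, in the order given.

The pattern is front/back vowel harmony: -efe when the last vowel of the stem is a front vowel (*kufi*, *wi*); -asa when the last vowel of the stem is a back vowel (*nu*, *kata*, *vibdo*).
Since the last vowel of *otjopi* is /i/ (a front vowel), it takes -efe, giving *otjopiefe*.
*iha*: last vowel = /a/, a back vowel → -asa → *ihaasa*.

otjopiefe, ihaasa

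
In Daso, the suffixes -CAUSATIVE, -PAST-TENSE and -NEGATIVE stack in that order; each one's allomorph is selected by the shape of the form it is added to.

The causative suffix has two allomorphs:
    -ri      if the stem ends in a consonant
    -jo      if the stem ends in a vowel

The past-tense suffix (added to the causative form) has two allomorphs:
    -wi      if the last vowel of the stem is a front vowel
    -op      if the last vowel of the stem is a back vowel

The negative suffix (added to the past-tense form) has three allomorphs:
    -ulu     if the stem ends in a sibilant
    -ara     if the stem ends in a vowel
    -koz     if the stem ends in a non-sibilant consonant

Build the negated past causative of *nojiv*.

Since the final sound of *nojiv* is /v/ (a consonant), it takes -ri, giving *nojivri*.
The causative form *nojivri* — last vowel /i/ (a front vowel) → -wi → *nojivriwi*.
The final sound of the past-tense form *nojivriwi* is /i/, which is a vowel, so the negative suffix is -ara, giving *nojivriwiara*.

nojivriwiara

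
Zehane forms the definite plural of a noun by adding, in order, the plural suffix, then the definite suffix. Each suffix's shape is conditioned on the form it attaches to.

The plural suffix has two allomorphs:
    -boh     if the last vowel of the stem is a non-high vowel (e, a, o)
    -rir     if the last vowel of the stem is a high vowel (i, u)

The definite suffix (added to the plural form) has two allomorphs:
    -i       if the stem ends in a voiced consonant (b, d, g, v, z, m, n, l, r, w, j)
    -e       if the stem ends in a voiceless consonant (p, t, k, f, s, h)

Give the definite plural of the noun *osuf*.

Since the last vowel of *osuf* is /u/ (a high vowel), it takes -rir, giving *osufrir*.
The plural form *osufrir* — final consonant /r/ (voiced) → -i → *osufriri*.

osufriri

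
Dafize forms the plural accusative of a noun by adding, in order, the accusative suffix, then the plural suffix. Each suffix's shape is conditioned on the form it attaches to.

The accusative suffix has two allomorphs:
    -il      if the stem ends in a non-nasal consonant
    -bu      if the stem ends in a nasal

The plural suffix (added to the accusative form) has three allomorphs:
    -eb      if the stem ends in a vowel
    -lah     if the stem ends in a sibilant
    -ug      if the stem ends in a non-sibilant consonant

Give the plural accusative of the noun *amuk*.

amukilug

*amuk*: final consonant = /k/, non-nasal → -il → *amukil*.
The accusative form *amukil*: final sound = /l/, a non-sibilant consonant → -ug → *amukilug*.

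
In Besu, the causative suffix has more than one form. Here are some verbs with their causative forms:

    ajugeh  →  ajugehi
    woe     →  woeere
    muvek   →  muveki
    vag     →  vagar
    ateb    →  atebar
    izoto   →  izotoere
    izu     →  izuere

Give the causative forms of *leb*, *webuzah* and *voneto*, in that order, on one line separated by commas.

lebar, webuzahi, vonetoere

The alternation tracks the final sound of the stem — -i when the stem ends in a voiceless consonant (*ajugeh*, *muvek*); -ar when the stem ends in a voiced consonant (*vag*, *ateb*); -ere when the stem ends in a vowel (*woe*, *izoto*, *izu*).
Since the final sound of *leb* is /b/ (a voiced consonant), it takes -ar, giving *lebar*.
Since the final sound of *webuzah* is /h/ (a voiceless consonant), it takes -i, giving *webuzahi*.
*voneto*: final sound = /o/, a vowel → -ere → *vonetoere*.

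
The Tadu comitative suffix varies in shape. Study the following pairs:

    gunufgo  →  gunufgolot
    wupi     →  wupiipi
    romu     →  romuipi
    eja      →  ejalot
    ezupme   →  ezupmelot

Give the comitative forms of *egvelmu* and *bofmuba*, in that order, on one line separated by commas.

The suffix is conditioned by the last vowel: -ipi when the last vowel of the stem is a high vowel (*wupi*, *romu*); -lot when the last vowel of the stem is a non-high vowel (*gunufgo*, *eja*, *ezupme*).
*egvelmu*: last vowel = /u/, a high vowel → -ipi → *egvelmuipi*.
The last vowel of *bofmuba* is /a/, which is a non-high vowel, so the suffix is -lot, giving *bofmubalot*.

egvelmuipi, bofmubalot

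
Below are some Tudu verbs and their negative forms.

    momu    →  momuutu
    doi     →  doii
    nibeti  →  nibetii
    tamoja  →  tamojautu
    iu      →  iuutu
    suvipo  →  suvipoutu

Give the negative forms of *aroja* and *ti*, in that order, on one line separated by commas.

The suffix is conditioned by the last vowel: -i when the last vowel of the stem is a front vowel (*doi*, *nibeti*); -utu when the last vowel of the stem is a back vowel (*momu*, *tamoja*, *iu*, *suvipo*).
The last vowel of *aroja* is /a/, which is a back vowel, so the suffix is -utu, giving *arojautu*.
The last vowel of *ti* is /i/, which is a front vowel, so the suffix is -i, giving *tii*.

arojautu, tii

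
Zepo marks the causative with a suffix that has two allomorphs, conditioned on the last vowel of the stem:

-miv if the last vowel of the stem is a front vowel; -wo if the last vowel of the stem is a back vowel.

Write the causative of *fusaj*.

The last vowel of *fusaj* is /a/, which is a back vowel, so the suffix is -wo, giving *fusajwo*.

fusajwo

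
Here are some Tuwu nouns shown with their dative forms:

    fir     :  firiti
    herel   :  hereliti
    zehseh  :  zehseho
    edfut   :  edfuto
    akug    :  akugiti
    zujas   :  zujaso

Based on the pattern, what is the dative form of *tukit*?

Looking at the final consonant of each stem: -o when the stem ends in a voiceless consonant (*zehseh*, *edfut*, *zujas*); -iti when the stem ends in a voiced consonant (*fir*, *herel*, *akug*).
*tukit*: final consonant = /t/, voiceless → -o → *tukito*.

tukito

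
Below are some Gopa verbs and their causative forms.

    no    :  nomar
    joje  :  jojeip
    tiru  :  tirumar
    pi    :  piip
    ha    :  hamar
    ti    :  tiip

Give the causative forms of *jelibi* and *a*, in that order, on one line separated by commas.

Looking at the last vowel of each stem: -ip when the last vowel of the stem is a front vowel (*joje*, *pi*, *ti*); -mar when the last vowel of the stem is a back vowel (*no*, *tiru*, *ha*).
*jelibi*: last vowel = /i/, a front vowel → -ip → *jelibiip*.
Since the last vowel of *a* is /a/ (a back vowel), it takes -mar, giving *amar*.

jelibiip, amar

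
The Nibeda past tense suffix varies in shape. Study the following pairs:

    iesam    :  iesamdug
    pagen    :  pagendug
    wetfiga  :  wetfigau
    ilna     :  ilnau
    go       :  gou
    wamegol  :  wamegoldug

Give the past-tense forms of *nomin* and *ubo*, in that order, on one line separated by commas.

nomindug, ubou

The pattern is consonant vs. vowel: -dug when the stem ends in a consonant (*iesam*, *pagen*, *wamegol*); -u when the stem ends in a vowel (*wetfiga*, *ilna*, *go*).
Since the final sound of *nomin* is /n/ (a consonant), it takes -dug, giving *nomindug*.
*ubo*: final sound = /o/, a vowel → -u → *ubou*.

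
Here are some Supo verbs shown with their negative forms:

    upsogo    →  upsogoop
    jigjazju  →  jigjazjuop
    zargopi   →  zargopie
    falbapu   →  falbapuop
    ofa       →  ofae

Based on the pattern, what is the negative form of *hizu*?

hizuop

The pattern is rounding harmony: -op when the last vowel of the stem is a rounded vowel (*upsogo*, *jigjazju*, *falbapu*); -e when the last vowel of the stem is an unrounded vowel (*zargopi*, *ofa*).
*hizu* — last vowel /u/ (a rounded vowel) → -op → *hizuop*.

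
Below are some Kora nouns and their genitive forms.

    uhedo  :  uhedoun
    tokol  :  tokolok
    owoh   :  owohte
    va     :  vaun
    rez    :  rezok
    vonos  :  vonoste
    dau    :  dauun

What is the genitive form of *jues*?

jueste

Looking at the final sound of each stem: -te when the stem ends in a voiceless consonant (*owoh*, *vonos*); -ok when the stem ends in a voiced consonant (*tokol*, *rez*); -un when the stem ends in a vowel (*uhedo*, *va*, *dau*).
*jues* — final sound /s/ (a voiceless consonant) → -te → *jueste*.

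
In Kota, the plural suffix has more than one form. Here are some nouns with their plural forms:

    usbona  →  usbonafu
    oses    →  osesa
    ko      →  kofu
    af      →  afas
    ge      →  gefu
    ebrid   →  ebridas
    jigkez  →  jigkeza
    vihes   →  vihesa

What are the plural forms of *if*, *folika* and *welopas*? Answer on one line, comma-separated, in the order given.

ifas, folikafu, welopasa

Looking at the final sound of each stem: -a when the stem ends in a sibilant (*oses*, *jigkez*, *vihes*); -as when the stem ends in a non-sibilant consonant (*af*, *ebrid*); -fu when the stem ends in a vowel (*usbona*, *ko*, *ge*).
The final sound of *if* is /f/, which is a non-sibilant consonant, so the suffix is -as, giving *ifas*.
*folika* — final sound /a/ (a vowel) → -fu → *folikafu*.
*welopas* — final sound /s/ (a sibilant) → -a → *welopasa*.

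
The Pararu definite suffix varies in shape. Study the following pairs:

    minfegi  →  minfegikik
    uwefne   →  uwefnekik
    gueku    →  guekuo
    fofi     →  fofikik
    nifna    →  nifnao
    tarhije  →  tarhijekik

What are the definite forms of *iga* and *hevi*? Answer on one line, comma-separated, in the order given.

Looking at the last vowel of each stem: -kik when the last vowel of the stem is a front vowel (*minfegi*, *uwefne*, *fofi*, *tarhije*); -o when the last vowel of the stem is a back vowel (*gueku*, *nifna*).
*iga* — last vowel /a/ (a back vowel) → -o → *igao*.
The last vowel of *hevi* is /i/, which is a front vowel, so the suffix is -kik, giving *hevikik*.

igao, hevikik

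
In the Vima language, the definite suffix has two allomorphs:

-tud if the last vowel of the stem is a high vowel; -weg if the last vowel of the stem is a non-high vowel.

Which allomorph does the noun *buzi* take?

Since the last vowel of *buzi* is /i/ (a high vowel), it takes -tud.

-tud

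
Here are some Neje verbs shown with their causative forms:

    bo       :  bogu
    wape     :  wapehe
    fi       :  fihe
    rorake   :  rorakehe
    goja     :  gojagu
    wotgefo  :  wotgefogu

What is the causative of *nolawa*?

nolawagu

The alternation tracks the last vowel of the stem — -he when the last vowel of the stem is a front vowel (*wape*, *fi*, *rorake*); -gu when the last vowel of the stem is a back vowel (*bo*, *goja*, *wotgefo*).
Since the last vowel of *nolawa* is /a/ (a back vowel), it takes -gu, giving *nolawagu*.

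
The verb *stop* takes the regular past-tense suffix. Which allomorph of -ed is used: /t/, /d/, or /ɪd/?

The stem *stop* ends in a voiceless consonant other than /t/.
The -ed suffix is realized as /ɪd/ after /t, d/; as /t/ after other voiceless consonants; and as /d/ after other voiced sounds.
So -ed on *stop* is pronounced /t/.

/t/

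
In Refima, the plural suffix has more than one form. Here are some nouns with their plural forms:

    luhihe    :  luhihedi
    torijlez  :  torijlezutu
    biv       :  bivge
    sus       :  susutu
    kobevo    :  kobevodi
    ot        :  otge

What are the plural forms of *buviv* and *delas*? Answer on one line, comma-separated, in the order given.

The pattern is sibilance of the final sound: -utu when the stem ends in a sibilant (*torijlez*, *sus*); -ge when the stem ends in a non-sibilant consonant (*biv*, *ot*); -di when the stem ends in a vowel (*luhihe*, *kobevo*).
*buviv*: final sound = /v/, a non-sibilant consonant → -ge → *buvivge*.
The final sound of *delas* is /s/, which is a sibilant, so the suffix is -utu, giving *delasutu*.

buvivge, delasutu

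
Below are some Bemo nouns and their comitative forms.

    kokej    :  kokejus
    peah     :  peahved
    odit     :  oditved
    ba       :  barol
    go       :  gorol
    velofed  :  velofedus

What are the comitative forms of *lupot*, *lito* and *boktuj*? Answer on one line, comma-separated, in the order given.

lupotved, litorol, boktujus

The suffix is conditioned by the final sound: -ved when the stem ends in a voiceless consonant (*peah*, *odit*); -us when the stem ends in a voiced consonant (*kokej*, *velofed*); -rol when the stem ends in a vowel (*ba*, *go*).
The final sound of *lupot* is /t/, which is a voiceless consonant, so the suffix is -ved, giving *lupotved*.
Since the final sound of *lito* is /o/ (a vowel), it takes -rol, giving *litorol*.
Since the final sound of *boktuj* is /j/ (a voiced consonant), it takes -us, giving *boktujus*.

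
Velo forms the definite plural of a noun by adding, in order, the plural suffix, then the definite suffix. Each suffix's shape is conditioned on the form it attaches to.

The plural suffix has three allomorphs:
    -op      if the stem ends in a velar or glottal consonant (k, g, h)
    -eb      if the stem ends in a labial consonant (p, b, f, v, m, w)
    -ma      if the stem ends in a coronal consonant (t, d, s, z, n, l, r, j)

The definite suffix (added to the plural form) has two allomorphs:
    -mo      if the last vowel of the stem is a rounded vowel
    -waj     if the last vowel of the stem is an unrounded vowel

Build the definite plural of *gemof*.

Since the final consonant of *gemof* is /f/ (labial), it takes -eb, giving *gemofeb*.
Since the last vowel of the plural form *gemofeb* is /e/ (an unrounded vowel), it takes -waj, giving *gemofebwaj*.

gemofebwaj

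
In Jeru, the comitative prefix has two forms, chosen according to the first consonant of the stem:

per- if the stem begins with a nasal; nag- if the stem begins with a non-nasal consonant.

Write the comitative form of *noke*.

The first consonant of *noke* is /n/, which is a nasal, so the prefix is per-, giving *pernoke*.

pernoke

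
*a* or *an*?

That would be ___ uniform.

a

The indefinite article is chosen by the initial *sound* of the following word, not its spelling.
*uniform* begins with the sound /juː/ (u pronounced /juː/) — a consonant sound.
So the article is *a*: That would be a uniform.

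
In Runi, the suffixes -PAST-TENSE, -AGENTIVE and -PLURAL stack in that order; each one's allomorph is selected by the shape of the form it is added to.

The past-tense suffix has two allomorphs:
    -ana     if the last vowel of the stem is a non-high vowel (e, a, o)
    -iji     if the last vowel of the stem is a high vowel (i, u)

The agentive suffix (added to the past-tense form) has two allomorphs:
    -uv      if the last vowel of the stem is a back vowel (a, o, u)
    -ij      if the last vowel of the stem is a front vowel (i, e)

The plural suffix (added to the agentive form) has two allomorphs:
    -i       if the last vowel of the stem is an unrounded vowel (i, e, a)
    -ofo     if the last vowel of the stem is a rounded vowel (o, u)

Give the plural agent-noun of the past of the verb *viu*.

*viu*: last vowel = /u/, a high vowel → -iji → *viuiji*.
Since the last vowel of the past-tense form *viuiji* is /i/ (a front vowel), it takes -ij, giving *viuijiij*.
The agentive form *viuijiij*: last vowel = /i/, an unrounded vowel → -i → *viuijiiji*.

viuijiiji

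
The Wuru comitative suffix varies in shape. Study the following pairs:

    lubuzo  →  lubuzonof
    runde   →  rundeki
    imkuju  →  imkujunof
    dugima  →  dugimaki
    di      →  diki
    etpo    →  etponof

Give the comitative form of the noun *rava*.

The suffix is conditioned by the last vowel: -nof when the last vowel of the stem is a rounded vowel (*lubuzo*, *imkuju*, *etpo*); -ki when the last vowel of the stem is an unrounded vowel (*runde*, *dugima*, *di*).
*rava* — last vowel /a/ (an unrounded vowel) → -ki → *ravaki*.

ravaki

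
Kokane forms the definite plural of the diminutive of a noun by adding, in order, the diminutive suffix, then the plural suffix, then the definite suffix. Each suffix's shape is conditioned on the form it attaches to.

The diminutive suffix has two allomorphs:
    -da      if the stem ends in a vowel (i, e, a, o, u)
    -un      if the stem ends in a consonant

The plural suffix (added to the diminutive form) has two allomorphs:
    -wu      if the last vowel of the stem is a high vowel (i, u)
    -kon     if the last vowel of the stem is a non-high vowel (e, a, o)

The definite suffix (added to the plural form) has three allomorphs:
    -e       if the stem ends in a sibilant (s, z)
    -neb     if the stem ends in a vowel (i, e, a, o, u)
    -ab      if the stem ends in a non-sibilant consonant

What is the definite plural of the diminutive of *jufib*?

*jufib* — final sound /b/ (a consonant) → -un → *jufibun*.
Since the last vowel of the diminutive form *jufibun* is /u/ (a high vowel), it takes -wu, giving *jufibunwu*.
The plural form *jufibunwu* — final sound /u/ (a vowel) → -neb → *jufibunwuneb*.

jufibunwuneb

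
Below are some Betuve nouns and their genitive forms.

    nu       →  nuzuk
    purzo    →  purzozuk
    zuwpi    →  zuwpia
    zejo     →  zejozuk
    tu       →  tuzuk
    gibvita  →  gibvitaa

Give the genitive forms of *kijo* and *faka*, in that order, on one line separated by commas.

The suffix is conditioned by the last vowel: -zuk when the last vowel of the stem is a rounded vowel (*nu*, *purzo*, *zejo*, *tu*); -a when the last vowel of the stem is an unrounded vowel (*zuwpi*, *gibvita*).
The last vowel of *kijo* is /o/, which is a rounded vowel, so the suffix is -zuk, giving *kijozuk*.
*faka* — last vowel /a/ (an unrounded vowel) → -a → *fakaa*.

kijozuk, fakaa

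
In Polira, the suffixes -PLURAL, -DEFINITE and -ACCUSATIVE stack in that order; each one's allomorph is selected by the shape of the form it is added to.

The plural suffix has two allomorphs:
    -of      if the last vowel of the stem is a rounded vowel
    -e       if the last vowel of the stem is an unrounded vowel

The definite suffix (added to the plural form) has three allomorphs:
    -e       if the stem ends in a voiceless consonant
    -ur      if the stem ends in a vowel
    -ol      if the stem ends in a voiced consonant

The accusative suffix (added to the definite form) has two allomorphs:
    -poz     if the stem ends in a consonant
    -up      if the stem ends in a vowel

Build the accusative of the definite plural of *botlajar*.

botlajareurpoz

Since the last vowel of *botlajar* is /a/ (an unrounded vowel), it takes -e, giving *botlajare*.
The plural form *botlajare* — final sound /e/ (a vowel) → -ur → *botlajareur*.
Since the final sound of the definite form *botlajareur* is /r/ (a consonant), it takes -poz, giving *botlajareurpoz*.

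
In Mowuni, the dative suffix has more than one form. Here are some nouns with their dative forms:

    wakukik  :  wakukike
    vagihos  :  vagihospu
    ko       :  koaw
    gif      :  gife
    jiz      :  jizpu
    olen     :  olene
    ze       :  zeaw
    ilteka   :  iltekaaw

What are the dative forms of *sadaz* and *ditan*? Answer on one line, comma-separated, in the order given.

Looking at the final sound of each stem: -pu when the stem ends in a sibilant (*vagihos*, *jiz*); -e when the stem ends in a non-sibilant consonant (*wakukik*, *gif*, *olen*); -aw when the stem ends in a vowel (*ko*, *ze*, *ilteka*).
*sadaz*: final sound = /z/, a sibilant → -pu → *sadazpu*.
*ditan*: final sound = /n/, a non-sibilant consonant → -e → *ditane*.

sadazpu, ditane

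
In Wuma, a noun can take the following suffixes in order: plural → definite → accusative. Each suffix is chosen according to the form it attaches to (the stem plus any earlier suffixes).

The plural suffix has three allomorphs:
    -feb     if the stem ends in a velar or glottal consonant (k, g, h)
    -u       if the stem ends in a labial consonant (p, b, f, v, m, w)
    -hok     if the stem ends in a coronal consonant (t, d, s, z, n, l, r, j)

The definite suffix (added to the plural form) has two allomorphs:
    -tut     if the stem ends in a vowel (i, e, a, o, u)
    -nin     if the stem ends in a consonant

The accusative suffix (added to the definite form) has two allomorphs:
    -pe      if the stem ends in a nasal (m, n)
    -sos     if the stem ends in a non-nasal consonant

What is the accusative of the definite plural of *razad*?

razadhokninpe

*razad*: final consonant = /d/, coronal → -hok → *razadhok*.
Since the final sound of the plural form *razadhok* is /k/ (a consonant), it takes -nin, giving *razadhoknin*.
The final consonant of the definite form *razadhoknin* is /n/, which is a nasal, so the accusative suffix is -pe, giving *razadhokninpe*.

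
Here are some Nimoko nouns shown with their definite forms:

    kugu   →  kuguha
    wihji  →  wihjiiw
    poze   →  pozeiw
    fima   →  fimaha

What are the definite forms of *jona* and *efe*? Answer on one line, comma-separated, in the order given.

The suffix is conditioned by the last vowel: -iw when the last vowel of the stem is a front vowel (*wihji*, *poze*); -ha when the last vowel of the stem is a back vowel (*kugu*, *fima*).
*jona*: last vowel = /a/, a back vowel → -ha → *jonaha*.
Since the last vowel of *efe* is /e/ (a front vowel), it takes -iw, giving *efeiw*.

jonaha, efeiw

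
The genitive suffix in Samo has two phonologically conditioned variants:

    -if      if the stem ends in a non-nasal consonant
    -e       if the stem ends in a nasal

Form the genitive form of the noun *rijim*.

The final consonant of *rijim* is /m/, which is a nasal, so the suffix is -e, giving *rijime*.

rijime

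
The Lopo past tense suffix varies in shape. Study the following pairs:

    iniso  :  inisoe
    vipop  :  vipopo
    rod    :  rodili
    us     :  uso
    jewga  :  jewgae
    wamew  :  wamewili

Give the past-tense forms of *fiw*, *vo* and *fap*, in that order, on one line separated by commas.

Looking at the final sound of each stem: -o when the stem ends in a voiceless consonant (*vipop*, *us*); -ili when the stem ends in a voiced consonant (*rod*, *wamew*); -e when the stem ends in a vowel (*iniso*, *jewga*).
*fiw*: final sound = /w/, a voiced consonant → -ili → *fiwili*.
The final sound of *vo* is /o/, which is a vowel, so the suffix is -e, giving *voe*.
Since the final sound of *fap* is /p/ (a voiceless consonant), it takes -o, giving *fapo*.

fiwili, voe, fapo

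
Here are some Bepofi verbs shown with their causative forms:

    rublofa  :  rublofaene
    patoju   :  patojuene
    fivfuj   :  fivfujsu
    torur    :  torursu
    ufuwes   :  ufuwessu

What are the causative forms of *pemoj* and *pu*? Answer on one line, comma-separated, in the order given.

The suffix is conditioned by the final sound: -su when the stem ends in a consonant (*fivfuj*, *torur*, *ufuwes*); -ene when the stem ends in a vowel (*rublofa*, *patoju*).
Since the final sound of *pemoj* is /j/ (a consonant), it takes -su, giving *pemojsu*.
Since the final sound of *pu* is /u/ (a vowel), it takes -ene, giving *puene*.

pemojsu, puene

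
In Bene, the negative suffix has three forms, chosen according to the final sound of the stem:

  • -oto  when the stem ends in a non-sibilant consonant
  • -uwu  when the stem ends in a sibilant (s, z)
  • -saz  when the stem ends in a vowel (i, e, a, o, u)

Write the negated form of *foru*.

Since the final sound of *foru* is /u/ (a vowel), it takes -saz, giving *forusaz*.

forusaz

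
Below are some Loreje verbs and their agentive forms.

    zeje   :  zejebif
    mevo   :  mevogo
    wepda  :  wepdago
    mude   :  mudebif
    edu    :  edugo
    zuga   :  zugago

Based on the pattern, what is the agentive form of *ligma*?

The suffix is conditioned by the last vowel: -bif when the last vowel of the stem is a front vowel (*zeje*, *mude*); -go when the last vowel of the stem is a back vowel (*mevo*, *wepda*, *edu*, *zuga*).
*ligma*: last vowel = /a/, a back vowel → -go → *ligmago*.

ligmago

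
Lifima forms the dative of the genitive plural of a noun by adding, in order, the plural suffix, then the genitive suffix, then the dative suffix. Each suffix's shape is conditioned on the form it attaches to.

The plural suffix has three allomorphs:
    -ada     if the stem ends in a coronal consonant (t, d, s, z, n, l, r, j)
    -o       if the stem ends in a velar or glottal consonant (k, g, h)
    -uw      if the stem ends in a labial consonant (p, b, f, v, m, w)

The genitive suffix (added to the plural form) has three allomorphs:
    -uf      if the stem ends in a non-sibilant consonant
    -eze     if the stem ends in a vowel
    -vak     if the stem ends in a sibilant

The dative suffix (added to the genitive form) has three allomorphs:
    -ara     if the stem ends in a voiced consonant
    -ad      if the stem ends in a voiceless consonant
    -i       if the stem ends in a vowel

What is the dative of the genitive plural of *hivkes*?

*hivkes* — final consonant /s/ (coronal) → -ada → *hivkesada*.
The plural form *hivkesada* — final sound /a/ (a vowel) → -eze → *hivkesadaeze*.
Since the final sound of the genitive form *hivkesadaeze* is /e/ (a vowel), it takes -i, giving *hivkesadaezei*.

hivkesadaezei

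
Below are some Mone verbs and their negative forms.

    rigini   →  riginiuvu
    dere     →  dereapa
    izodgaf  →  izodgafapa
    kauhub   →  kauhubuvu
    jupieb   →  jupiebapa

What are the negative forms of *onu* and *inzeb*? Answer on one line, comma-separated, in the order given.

onuuvu, inzebapa

The pattern is height harmony: -uvu when the last vowel of the stem is a high vowel (*rigini*, *kauhub*); -apa when the last vowel of the stem is a non-high vowel (*dere*, *izodgaf*, *jupieb*).
The last vowel of *onu* is /u/, which is a high vowel, so the suffix is -uvu, giving *onuuvu*.
The last vowel of *inzeb* is /e/, which is a non-high vowel, so the suffix is -apa, giving *inzebapa*.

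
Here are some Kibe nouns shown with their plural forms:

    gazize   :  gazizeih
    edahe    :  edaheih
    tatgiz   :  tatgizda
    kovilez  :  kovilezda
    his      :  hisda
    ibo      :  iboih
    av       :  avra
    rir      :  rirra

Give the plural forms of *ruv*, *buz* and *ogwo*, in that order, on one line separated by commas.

ruvra, buzda, ogwoih

The alternation tracks the final sound of the stem — -da when the stem ends in a sibilant (*tatgiz*, *kovilez*, *his*); -ra when the stem ends in a non-sibilant consonant (*av*, *rir*); -ih when the stem ends in a vowel (*gazize*, *edahe*, *ibo*).
*ruv*: final sound = /v/, a non-sibilant consonant → -ra → *ruvra*.
*buz* — final sound /z/ (a sibilant) → -da → *buzda*.
*ogwo* — final sound /o/ (a vowel) → -ih → *ogwoih*.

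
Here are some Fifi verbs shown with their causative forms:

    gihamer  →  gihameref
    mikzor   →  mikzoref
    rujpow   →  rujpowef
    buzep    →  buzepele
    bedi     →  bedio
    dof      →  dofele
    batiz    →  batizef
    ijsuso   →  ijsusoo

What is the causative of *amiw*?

The pattern is voicing of the final sound: -ele when the stem ends in a voiceless consonant (*buzep*, *dof*); -ef when the stem ends in a voiced consonant (*gihamer*, *mikzor*, *rujpow*, *batiz*); -o when the stem ends in a vowel (*bedi*, *ijsuso*).
*amiw* — final sound /w/ (a voiced consonant) → -ef → *amiwef*.

amiwef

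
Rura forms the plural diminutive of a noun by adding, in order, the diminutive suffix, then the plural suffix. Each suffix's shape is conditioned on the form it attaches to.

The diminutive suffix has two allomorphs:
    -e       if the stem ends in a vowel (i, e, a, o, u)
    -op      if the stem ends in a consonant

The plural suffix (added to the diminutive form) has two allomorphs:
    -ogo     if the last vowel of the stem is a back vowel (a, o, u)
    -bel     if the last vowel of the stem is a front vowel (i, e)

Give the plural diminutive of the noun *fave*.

faveebel

*fave* — final sound /e/ (a vowel) → -e → *favee*.
The diminutive form *favee* — last vowel /e/ (a front vowel) → -bel → *faveebel*.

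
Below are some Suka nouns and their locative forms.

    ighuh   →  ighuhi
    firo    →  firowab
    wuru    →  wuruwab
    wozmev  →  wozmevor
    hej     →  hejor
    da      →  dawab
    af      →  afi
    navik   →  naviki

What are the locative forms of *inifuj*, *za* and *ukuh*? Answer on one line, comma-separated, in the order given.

The suffix is conditioned by the final sound: -i when the stem ends in a voiceless consonant (*ighuh*, *af*, *navik*); -or when the stem ends in a voiced consonant (*wozmev*, *hej*); -wab when the stem ends in a vowel (*firo*, *wuru*, *da*).
*inifuj*: final sound = /j/, a voiced consonant → -or → *inifujor*.
*za* — final sound /a/ (a vowel) → -wab → *zawab*.
*ukuh*: final sound = /h/, a voiceless consonant → -i → *ukuhi*.

inifujor, zawab, ukuhi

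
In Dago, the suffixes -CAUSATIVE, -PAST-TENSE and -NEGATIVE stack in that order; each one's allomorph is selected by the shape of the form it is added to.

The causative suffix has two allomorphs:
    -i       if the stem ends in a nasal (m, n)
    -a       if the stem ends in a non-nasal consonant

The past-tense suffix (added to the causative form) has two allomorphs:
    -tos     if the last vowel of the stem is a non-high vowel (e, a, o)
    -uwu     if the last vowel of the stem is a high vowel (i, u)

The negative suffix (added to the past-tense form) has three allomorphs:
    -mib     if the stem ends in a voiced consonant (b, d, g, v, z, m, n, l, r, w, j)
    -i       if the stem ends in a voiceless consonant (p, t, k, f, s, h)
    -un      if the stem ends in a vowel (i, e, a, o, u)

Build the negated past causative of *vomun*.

vomuniuwuun

Since the final consonant of *vomun* is /n/ (a nasal), it takes -i, giving *vomuni*.
The causative form *vomuni*: last vowel = /i/, a high vowel → -uwu → *vomuniuwu*.
The past-tense form *vomuniuwu* — final sound /u/ (a vowel) → -un → *vomuniuwuun*.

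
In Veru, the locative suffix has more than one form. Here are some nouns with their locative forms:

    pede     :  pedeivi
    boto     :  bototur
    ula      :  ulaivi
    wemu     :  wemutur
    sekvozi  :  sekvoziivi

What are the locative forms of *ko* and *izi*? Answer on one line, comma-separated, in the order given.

The suffix is conditioned by the last vowel: -tur when the last vowel of the stem is a rounded vowel (*boto*, *wemu*); -ivi when the last vowel of the stem is an unrounded vowel (*pede*, *ula*, *sekvozi*).
*ko*: last vowel = /o/, a rounded vowel → -tur → *kotur*.
Since the last vowel of *izi* is /i/ (an unrounded vowel), it takes -ivi, giving *iziivi*.

kotur, iziivi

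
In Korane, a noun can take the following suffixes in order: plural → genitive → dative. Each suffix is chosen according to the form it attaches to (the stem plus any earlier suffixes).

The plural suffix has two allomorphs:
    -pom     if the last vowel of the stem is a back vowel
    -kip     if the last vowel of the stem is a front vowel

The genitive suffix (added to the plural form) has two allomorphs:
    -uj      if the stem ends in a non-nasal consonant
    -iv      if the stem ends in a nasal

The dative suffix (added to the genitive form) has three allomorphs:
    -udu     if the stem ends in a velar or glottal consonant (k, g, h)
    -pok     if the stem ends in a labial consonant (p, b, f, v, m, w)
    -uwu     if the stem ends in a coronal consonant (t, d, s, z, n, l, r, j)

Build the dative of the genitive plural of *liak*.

*liak*: last vowel = /a/, a back vowel → -pom → *liakpom*.
The final consonant of the plural form *liakpom* is /m/, which is a nasal, so the genitive suffix is -iv, giving *liakpomiv*.
Since the final consonant of the genitive form *liakpomiv* is /v/ (labial), it takes -pok, giving *liakpomivpok*.

liakpomivpok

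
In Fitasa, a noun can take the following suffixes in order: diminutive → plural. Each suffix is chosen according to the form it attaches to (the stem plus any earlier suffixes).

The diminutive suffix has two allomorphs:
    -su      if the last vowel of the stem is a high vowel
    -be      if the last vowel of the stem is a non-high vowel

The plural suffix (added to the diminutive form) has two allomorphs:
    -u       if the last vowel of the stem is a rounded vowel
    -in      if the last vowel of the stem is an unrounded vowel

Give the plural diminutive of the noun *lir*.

lirsuu

*lir*: last vowel = /i/, a high vowel → -su → *lirsu*.
The diminutive form *lirsu*: last vowel = /u/, a rounded vowel → -u → *lirsuu*.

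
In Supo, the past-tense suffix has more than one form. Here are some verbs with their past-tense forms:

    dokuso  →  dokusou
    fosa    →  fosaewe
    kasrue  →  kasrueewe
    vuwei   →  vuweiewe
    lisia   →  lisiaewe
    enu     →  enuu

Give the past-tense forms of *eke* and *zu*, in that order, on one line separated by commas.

ekeewe, zuu

The pattern is rounding harmony: -u when the last vowel of the stem is a rounded vowel (*dokuso*, *enu*); -ewe when the last vowel of the stem is an unrounded vowel (*fosa*, *kasrue*, *vuwei*, *lisia*).
The last vowel of *eke* is /e/, which is an unrounded vowel, so the suffix is -ewe, giving *ekeewe*.
Since the last vowel of *zu* is /u/ (a rounded vowel), it takes -u, giving *zuu*.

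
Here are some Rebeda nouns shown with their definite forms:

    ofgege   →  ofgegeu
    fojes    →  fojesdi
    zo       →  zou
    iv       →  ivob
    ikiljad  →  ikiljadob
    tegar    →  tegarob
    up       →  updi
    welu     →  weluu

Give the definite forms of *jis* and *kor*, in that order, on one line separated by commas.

jisdi, korob

The pattern is voicing of the final sound: -di when the stem ends in a voiceless consonant (*fojes*, *up*); -ob when the stem ends in a voiced consonant (*iv*, *ikiljad*, *tegar*); -u when the stem ends in a vowel (*ofgege*, *zo*, *welu*).
Since the final sound of *jis* is /s/ (a voiceless consonant), it takes -di, giving *jisdi*.
*kor* — final sound /r/ (a voiced consonant) → -ob → *korob*.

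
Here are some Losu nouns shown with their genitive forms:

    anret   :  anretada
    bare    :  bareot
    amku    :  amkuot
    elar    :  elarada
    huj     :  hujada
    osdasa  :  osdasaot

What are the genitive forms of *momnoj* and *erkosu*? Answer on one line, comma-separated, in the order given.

The alternation tracks the final sound of the stem — -ada when the stem ends in a consonant (*anret*, *elar*, *huj*); -ot when the stem ends in a vowel (*bare*, *amku*, *osdasa*).
*momnoj* — final sound /j/ (a consonant) → -ada → *momnojada*.
The final sound of *erkosu* is /u/, which is a vowel, so the suffix is -ot, giving *erkosuot*.

momnojada, erkosuot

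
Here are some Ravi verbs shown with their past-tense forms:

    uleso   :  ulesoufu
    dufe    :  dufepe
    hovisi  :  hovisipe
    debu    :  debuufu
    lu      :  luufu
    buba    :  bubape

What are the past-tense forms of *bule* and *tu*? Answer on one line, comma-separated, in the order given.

The suffix is conditioned by the last vowel: -ufu when the last vowel of the stem is a rounded vowel (*uleso*, *debu*, *lu*); -pe when the last vowel of the stem is an unrounded vowel (*dufe*, *hovisi*, *buba*).
*bule*: last vowel = /e/, an unrounded vowel → -pe → *bulepe*.
*tu*: last vowel = /u/, a rounded vowel → -ufu → *tuufu*.

bulepe, tuufu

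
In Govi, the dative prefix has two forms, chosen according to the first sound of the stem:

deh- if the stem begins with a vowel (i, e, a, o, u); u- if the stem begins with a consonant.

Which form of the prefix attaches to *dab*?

u-

*dab*: first sound = /d/, a consonant → u-.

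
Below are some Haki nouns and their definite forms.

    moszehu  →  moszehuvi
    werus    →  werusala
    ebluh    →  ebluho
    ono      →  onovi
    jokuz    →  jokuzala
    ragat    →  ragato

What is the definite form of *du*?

duvi

The pattern is sibilance of the final sound: -ala when the stem ends in a sibilant (*werus*, *jokuz*); -o when the stem ends in a non-sibilant consonant (*ebluh*, *ragat*); -vi when the stem ends in a vowel (*moszehu*, *ono*).
*du*: final sound = /u/, a vowel → -vi → *duvi*.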